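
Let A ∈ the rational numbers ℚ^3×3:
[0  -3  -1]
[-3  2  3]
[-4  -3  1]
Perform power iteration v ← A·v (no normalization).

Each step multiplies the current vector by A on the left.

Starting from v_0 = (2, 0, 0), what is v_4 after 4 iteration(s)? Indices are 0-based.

v_0 = (2, 0, 0).
v_1 = A·v_0 = (0, -6, -8).
v_2 = A·v_1 = (26, -36, 10).
v_3 = A·v_2 = (98, -120, 14).
v_4 = A·v_3 = (346, -492, -18).

v_4 = (346, -492, -18)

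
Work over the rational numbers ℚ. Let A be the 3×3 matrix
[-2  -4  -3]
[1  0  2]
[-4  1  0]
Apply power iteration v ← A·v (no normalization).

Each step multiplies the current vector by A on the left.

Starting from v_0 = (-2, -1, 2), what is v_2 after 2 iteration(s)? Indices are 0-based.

v_0 = (-2, -1, 2).
v_1 = A·v_0 = (2, 2, 7).
v_2 = A·v_1 = (-33, 16, -6).

v_2 = (-33, 16, -6)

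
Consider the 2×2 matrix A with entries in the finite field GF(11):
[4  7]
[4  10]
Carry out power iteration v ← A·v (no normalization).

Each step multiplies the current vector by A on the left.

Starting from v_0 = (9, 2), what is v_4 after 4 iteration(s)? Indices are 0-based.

v_0 = (9, 2).
v_1 = A·v_0 = (6, 1).
v_2 = A·v_1 = (9, 1).
v_3 = A·v_2 = (10, 2).
v_4 = A·v_3 = (10, 5).

v_4 = (10, 5)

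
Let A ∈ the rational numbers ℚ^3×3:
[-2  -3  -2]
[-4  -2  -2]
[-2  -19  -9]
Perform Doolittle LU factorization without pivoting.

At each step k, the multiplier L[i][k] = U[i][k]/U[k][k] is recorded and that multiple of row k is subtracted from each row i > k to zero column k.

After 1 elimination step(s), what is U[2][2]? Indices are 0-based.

U[2][2] = -7

[col 0] pivot -2
  R1 -= 2*R0 → (0, 4, 2)  (L[1][0] := 2)
  R2 -= 1*R0 → (0, -16, -7)  (L[2][0] := 1)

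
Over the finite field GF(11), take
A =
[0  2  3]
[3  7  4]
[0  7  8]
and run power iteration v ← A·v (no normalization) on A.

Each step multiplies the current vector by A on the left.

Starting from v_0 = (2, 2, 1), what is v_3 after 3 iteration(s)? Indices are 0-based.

v_3 = (2, 5, 5)

v_0 = (2, 2, 1).
v_1 = A·v_0 = (7, 2, 0).
v_2 = A·v_1 = (4, 2, 3).
v_3 = A·v_2 = (2, 5, 5).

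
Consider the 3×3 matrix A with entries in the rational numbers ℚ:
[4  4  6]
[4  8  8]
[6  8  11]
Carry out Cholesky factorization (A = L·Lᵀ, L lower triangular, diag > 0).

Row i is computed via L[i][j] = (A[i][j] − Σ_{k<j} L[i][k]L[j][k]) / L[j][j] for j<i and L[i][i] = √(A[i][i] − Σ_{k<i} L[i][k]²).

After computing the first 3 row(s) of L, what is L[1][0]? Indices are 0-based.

Step 1: L[0][0] = √(4) = 2.
  L[1][0] = (4) / L[0][0] = 2.
Step 2: L[1][1] = √(4) = 2.
  L[2][0] = (6) / L[0][0] = 3.
  L[2][1] = (2) / L[1][1] = 1.
Step 3: L[2][2] = √(1) = 1.

L[1][0] = 2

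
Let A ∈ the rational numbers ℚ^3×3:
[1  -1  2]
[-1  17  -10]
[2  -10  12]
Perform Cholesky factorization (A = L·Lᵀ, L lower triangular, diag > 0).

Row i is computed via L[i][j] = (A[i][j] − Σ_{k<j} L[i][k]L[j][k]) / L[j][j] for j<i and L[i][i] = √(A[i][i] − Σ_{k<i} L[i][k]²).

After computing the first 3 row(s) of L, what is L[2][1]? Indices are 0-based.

L[2][1] = -2

Step 1: L[0][0] = √(1) = 1.
  L[1][0] = (-1) / L[0][0] = -1.
Step 2: L[1][1] = √(16) = 4.
  L[2][0] = (2) / L[0][0] = 2.
  L[2][1] = (-8) / L[1][1] = -2.
Step 3: L[2][2] = √(4) = 2.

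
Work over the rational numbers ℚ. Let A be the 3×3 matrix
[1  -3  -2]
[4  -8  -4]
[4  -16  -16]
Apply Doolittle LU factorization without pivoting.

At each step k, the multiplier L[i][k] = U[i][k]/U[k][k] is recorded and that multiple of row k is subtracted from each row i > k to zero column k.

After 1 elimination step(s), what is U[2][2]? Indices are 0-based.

[col 0] pivot 1
  R1 -= 4*R0 → (0, 4, 4)  (L[1][0] := 4)
  R2 -= 4*R0 → (0, -4, -8)  (L[2][0] := 4)

U[2][2] = -8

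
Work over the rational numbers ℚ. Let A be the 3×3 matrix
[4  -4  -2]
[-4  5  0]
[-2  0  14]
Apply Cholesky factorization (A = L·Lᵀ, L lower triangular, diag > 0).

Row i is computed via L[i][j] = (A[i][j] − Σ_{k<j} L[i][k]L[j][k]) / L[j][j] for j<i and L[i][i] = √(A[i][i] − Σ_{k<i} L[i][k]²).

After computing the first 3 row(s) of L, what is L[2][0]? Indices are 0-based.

L[2][0] = -1

Step 1: L[0][0] = √(4) = 2.
  L[1][0] = (-4) / L[0][0] = -2.
Step 2: L[1][1] = √(1) = 1.
  L[2][0] = (-2) / L[0][0] = -1.
  L[2][1] = (-2) / L[1][1] = -2.
Step 3: L[2][2] = √(9) = 3.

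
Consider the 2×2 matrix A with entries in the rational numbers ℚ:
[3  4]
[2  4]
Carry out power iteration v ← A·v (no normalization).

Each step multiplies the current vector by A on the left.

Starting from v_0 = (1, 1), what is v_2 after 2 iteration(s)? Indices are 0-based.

v_2 = (45, 38)

v_0 = (1, 1).
v_1 = A·v_0 = (7, 6).
v_2 = A·v_1 = (45, 38).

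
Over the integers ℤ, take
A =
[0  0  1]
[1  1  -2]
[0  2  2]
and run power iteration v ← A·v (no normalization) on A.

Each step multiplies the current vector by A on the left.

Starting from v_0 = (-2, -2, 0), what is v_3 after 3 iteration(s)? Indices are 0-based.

v_0 = (-2, -2, 0).
v_1 = A·v_0 = (0, -4, -4).
v_2 = A·v_1 = (-4, 4, -16).
v_3 = A·v_2 = (-16, 32, -24).

v_3 = (-16, 32, -24)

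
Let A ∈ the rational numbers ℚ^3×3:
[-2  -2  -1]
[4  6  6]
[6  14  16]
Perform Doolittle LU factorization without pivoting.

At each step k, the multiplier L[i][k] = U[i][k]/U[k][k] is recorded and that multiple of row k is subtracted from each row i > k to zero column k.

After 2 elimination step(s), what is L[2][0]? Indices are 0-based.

k=0: U[0][0]=-2
  eliminate (1,0): mult=-2, new row 1: (0, 2, 4); set L[1][0]=-2
  eliminate (2,0): mult=-3, new row 2: (0, 8, 13); set L[2][0]=-3
k=1: U[1][1]=2
  eliminate (2,1): mult=4, new row 2: (0, 0, -3); set L[2][1]=4

L[2][0] = -3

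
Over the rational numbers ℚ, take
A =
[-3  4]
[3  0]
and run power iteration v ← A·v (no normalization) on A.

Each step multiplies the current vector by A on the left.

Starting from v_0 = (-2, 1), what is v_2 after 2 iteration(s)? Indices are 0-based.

v_0 = (-2, 1).
v_1 = A·v_0 = (10, -6).
v_2 = A·v_1 = (-54, 30).

v_2 = (-54, 30)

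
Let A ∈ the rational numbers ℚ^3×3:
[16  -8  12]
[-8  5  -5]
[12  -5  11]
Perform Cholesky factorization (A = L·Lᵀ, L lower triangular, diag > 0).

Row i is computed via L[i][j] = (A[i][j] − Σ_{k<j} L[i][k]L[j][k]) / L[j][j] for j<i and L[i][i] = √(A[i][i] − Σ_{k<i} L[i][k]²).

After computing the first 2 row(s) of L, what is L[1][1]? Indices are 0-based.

Step 1: L[0][0] = √(16) = 4.
  L[1][0] = (-8) / L[0][0] = -2.
Step 2: L[1][1] = √(1) = 1.

L[1][1] = 1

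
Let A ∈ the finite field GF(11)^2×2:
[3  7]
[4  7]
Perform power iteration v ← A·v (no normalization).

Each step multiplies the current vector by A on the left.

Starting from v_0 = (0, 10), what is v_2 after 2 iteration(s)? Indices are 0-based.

v_2 = (7, 0)

v_0 = (0, 10).
v_1 = A·v_0 = (4, 4).
v_2 = A·v_1 = (7, 0).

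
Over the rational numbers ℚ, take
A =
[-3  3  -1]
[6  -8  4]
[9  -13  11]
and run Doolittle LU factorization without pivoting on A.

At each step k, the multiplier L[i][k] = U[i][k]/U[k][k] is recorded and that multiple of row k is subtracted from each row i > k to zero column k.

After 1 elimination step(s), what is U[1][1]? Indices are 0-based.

k=0: U[0][0]=-3
  eliminate (1,0): mult=-2, new row 1: (0, -2, 2); set L[1][0]=-2
  eliminate (2,0): mult=-3, new row 2: (0, -4, 8); set L[2][0]=-3

U[1][1] = -2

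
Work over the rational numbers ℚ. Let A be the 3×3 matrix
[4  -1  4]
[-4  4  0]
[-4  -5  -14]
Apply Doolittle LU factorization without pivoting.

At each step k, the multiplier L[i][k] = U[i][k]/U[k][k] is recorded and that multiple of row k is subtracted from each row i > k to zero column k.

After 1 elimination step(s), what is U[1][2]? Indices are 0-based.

U[1][2] = 4

k=0: U[0][0]=4
  eliminate (1,0): mult=-1, new row 1: (0, 3, 4); set L[1][0]=-1
  eliminate (2,0): mult=-1, new row 2: (0, -6, -10); set L[2][0]=-1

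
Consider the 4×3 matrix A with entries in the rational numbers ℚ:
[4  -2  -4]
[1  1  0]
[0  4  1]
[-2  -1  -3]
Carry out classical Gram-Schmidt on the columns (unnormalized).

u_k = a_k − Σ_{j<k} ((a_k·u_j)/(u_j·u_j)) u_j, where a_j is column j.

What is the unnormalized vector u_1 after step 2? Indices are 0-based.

u_1 = (-22/21, 26/21, 4, -31/21)

Step 1: u_0 = a_0 = (4, 1, 0, -2).
Step 2: u_1 = a_1 − (-5/21)·u_0 = (-22/21, 26/21, 4, -31/21).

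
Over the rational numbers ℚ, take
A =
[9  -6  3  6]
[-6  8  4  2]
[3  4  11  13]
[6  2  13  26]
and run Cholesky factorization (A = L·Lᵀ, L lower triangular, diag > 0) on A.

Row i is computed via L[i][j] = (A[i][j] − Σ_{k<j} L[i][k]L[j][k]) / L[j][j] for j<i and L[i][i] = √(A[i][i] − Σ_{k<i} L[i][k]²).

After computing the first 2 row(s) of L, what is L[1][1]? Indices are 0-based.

L[1][1] = 2

Step 1: L[0][0] = √(9) = 3.
  L[1][0] = (-6) / L[0][0] = -2.
Step 2: L[1][1] = √(4) = 2.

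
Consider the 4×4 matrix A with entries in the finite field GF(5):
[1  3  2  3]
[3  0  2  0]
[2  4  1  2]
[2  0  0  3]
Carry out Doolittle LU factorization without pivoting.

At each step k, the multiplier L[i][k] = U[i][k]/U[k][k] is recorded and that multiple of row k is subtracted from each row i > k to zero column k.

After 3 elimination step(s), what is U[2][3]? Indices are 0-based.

U[2][3] = 3

[col 0] pivot 1
  R1 -= 3*R0 → (0, 1, 1, 1)  (L[1][0] := 3)
  R2 -= 2*R0 → (0, 3, 2, 1)  (L[2][0] := 2)
  R3 -= 2*R0 → (0, 4, 1, 2)  (L[3][0] := 2)
[col 1] pivot 1
  R2 -= 3*R1 → (0, 0, 4, 3)  (L[2][1] := 3)
  R3 -= 4*R1 → (0, 0, 2, 3)  (L[3][1] := 4)
[col 2] pivot 4
  R3 -= 3*R2 → (0, 0, 0, 4)  (L[3][2] := 3)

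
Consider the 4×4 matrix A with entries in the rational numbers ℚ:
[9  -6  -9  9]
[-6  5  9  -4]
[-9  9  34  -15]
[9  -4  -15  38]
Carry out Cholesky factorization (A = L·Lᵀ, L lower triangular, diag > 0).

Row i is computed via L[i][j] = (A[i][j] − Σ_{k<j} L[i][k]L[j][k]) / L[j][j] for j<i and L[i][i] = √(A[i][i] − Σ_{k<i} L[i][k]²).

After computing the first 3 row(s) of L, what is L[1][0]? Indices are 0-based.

Step 1: L[0][0] = √(9) = 3.
  L[1][0] = (-6) / L[0][0] = -2.
Step 2: L[1][1] = √(1) = 1.
  L[2][0] = (-9) / L[0][0] = -3.
  L[2][1] = (3) / L[1][1] = 3.
Step 3: L[2][2] = √(16) = 4.

L[1][0] = -2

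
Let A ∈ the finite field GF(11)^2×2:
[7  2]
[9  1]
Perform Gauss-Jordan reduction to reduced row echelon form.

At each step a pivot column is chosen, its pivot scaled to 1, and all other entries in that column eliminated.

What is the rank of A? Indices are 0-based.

step 1: normalize row 0 (÷7) = (1, 5)
  row 1: subtract 9×row0 = (0, 0)
skip col 1 (zero from row 1)

rank = 1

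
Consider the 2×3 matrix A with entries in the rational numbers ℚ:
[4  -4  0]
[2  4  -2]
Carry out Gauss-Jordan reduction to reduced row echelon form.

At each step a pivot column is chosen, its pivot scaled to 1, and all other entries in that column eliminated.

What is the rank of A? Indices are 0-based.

step 1: normalize row 0 (÷4) = (1, -1, 0)
  row 1: subtract 2×row0 = (0, 6, -2)
step 2: normalize row 1 (÷6) = (0, 1, -1/3)
  row 0: subtract -1×row1 = (1, 0, -1/3)

rank = 2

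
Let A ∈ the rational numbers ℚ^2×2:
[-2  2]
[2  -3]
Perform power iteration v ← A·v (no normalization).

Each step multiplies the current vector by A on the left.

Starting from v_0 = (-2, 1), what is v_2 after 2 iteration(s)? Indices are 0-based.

v_2 = (-26, 33)

v_0 = (-2, 1).
v_1 = A·v_0 = (6, -7).
v_2 = A·v_1 = (-26, 33).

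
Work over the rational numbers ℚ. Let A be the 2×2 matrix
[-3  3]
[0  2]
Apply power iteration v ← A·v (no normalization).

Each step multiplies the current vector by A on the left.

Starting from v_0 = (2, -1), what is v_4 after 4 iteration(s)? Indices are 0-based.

v_4 = (201, -16)

v_0 = (2, -1).
v_1 = A·v_0 = (-9, -2).
v_2 = A·v_1 = (21, -4).
v_3 = A·v_2 = (-75, -8).
v_4 = A·v_3 = (201, -16).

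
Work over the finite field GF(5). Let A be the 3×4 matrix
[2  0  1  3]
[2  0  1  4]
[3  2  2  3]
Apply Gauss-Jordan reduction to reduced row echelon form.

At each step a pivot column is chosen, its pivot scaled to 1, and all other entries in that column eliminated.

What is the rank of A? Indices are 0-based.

rank = 3

pivot(0,0)=2: scale R0 → (1, 0, 3, 4)
  clear (1,0): R1 −= (2)R0 → (0, 0, 0, 1)
  clear (2,0): R2 −= (3)R0 → (0, 2, 3, 1)
pivot(1,1): swap R1↔R2
pivot(1,1)=2: scale R1 → (0, 1, 4, 3)
col 2: no nonzero at/below row 2; advance.
pivot(2,3)=1: scale R2 → (0, 0, 0, 1)
  clear (0,3): R0 −= (4)R2 → (1, 0, 3, 0)
  clear (1,3): R1 −= (3)R2 → (0, 1, 4, 0)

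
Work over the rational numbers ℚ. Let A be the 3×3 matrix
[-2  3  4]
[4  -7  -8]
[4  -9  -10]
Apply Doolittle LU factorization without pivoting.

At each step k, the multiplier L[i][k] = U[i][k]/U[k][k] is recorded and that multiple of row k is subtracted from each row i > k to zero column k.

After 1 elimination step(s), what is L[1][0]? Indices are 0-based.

Step 1: pivot at (0,0) is -2.
  row1 ← row1 − (-2)·row0  ⇒  L[1][0]=-2, U row1=(0, -1, 0)
  row2 ← row2 − (-2)·row0  ⇒  L[2][0]=-2, U row2=(0, -3, -2)

L[1][0] = -2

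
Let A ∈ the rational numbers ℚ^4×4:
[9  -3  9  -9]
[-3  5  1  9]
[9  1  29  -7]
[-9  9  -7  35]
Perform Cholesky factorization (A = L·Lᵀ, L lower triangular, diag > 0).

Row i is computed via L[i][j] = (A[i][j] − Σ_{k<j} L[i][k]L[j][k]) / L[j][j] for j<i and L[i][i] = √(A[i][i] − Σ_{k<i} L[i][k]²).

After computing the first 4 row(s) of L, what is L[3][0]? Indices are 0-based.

Step 1: L[0][0] = √(9) = 3.
  L[1][0] = (-3) / L[0][0] = -1.
Step 2: L[1][1] = √(4) = 2.
  L[2][0] = (9) / L[0][0] = 3.
  L[2][1] = (4) / L[1][1] = 2.
Step 3: L[2][2] = √(16) = 4.
  L[3][0] = (-9) / L[0][0] = -3.
  L[3][1] = (6) / L[1][1] = 3.
  L[3][2] = (-4) / L[2][2] = -1.
Step 4: L[3][3] = √(16) = 4.

L[3][0] = -3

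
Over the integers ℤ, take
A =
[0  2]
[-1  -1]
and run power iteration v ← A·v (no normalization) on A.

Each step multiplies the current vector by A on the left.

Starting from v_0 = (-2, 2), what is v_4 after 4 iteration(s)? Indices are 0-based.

v_4 = (8, 4)

v_0 = (-2, 2).
v_1 = A·v_0 = (4, 0).
v_2 = A·v_1 = (0, -4).
v_3 = A·v_2 = (-8, 4).
v_4 = A·v_3 = (8, 4).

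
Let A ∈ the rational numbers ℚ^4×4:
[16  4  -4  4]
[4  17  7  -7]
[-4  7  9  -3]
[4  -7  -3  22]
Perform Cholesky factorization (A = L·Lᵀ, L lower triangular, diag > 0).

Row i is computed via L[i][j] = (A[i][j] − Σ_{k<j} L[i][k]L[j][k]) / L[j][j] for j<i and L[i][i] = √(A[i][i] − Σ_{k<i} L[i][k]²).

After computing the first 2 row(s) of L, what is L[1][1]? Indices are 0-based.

Step 1: L[0][0] = √(16) = 4.
  L[1][0] = (4) / L[0][0] = 1.
Step 2: L[1][1] = √(16) = 4.

L[1][1] = 4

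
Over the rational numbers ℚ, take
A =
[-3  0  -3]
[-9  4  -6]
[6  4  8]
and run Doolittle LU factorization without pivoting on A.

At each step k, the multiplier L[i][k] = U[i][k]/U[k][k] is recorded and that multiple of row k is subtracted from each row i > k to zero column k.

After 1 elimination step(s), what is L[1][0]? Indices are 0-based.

L[1][0] = 3

k=0: U[0][0]=-3
  eliminate (1,0): mult=3, new row 1: (0, 4, 3); set L[1][0]=3
  eliminate (2,0): mult=-2, new row 2: (0, 4, 2); set L[2][0]=-2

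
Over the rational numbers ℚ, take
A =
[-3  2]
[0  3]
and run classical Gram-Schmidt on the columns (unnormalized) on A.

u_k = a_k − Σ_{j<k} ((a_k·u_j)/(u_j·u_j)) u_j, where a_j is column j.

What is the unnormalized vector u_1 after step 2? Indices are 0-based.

u_1 = (0, 3)

Step 1: u_0 = a_0 = (-3, 0).
Step 2: u_1 = a_1 − (-2/3)·u_0 = (0, 3).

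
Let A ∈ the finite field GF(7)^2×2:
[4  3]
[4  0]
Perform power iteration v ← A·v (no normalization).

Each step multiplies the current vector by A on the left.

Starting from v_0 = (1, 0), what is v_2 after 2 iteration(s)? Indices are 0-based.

v_0 = (1, 0).
v_1 = A·v_0 = (4, 4).
v_2 = A·v_1 = (0, 2).

v_2 = (0, 2)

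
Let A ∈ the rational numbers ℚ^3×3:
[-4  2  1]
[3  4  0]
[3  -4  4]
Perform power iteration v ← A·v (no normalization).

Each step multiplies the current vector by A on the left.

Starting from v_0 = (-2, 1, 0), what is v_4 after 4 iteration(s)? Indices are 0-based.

v_4 = (-1438, 478, 38)

v_0 = (-2, 1, 0).
v_1 = A·v_0 = (10, -2, -10).
v_2 = A·v_1 = (-54, 22, -2).
v_3 = A·v_2 = (258, -74, -258).
v_4 = A·v_3 = (-1438, 478, 38).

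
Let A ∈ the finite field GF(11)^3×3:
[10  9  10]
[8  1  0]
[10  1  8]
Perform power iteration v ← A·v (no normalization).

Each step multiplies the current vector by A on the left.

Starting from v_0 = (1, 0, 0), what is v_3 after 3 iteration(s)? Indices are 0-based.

v_0 = (1, 0, 0).
v_1 = A·v_0 = (10, 8, 10).
v_2 = A·v_1 = (8, 0, 1).
v_3 = A·v_2 = (2, 9, 0).

v_3 = (2, 9, 0)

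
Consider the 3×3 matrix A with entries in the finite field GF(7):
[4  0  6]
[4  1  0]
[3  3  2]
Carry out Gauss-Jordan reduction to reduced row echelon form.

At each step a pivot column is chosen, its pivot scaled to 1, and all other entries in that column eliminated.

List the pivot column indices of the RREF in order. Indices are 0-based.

pivot(0,0)=4: scale R0 → (1, 0, 5)
  clear (1,0): R1 −= (4)R0 → (0, 1, 1)
  clear (2,0): R2 −= (3)R0 → (0, 3, 1)
pivot(1,1)=1: scale R1 → (0, 1, 1)
  clear (2,1): R2 −= (3)R1 → (0, 0, 5)
pivot(2,2)=5: scale R2 → (0, 0, 1)
  clear (0,2): R0 −= (5)R2 → (1, 0, 0)
  clear (1,2): R1 −= (1)R2 → (0, 1, 0)

pivot columns: 0, 1, 2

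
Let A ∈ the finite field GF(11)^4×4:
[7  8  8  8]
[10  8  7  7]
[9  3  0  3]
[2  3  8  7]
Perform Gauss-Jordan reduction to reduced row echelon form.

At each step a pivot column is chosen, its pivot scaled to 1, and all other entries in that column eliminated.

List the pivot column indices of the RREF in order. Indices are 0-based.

step 1: normalize row 0 (÷7) = (1, 9, 9, 9)
  row 1: subtract 10×row0 = (0, 6, 5, 5)
  row 2: subtract 9×row0 = (0, 10, 7, 10)
  row 3: subtract 2×row0 = (0, 7, 1, 0)
step 2: normalize row 1 (÷6) = (0, 1, 10, 10)
  row 0: subtract 9×row1 = (1, 0, 7, 7)
  row 2: subtract 10×row1 = (0, 0, 6, 9)
  row 3: subtract 7×row1 = (0, 0, 8, 7)
step 3: normalize row 2 (÷6) = (0, 0, 1, 7)
  row 0: subtract 7×row2 = (1, 0, 0, 2)
  row 1: subtract 10×row2 = (0, 1, 0, 6)
  row 3: subtract 8×row2 = (0, 0, 0, 6)
step 4: normalize row 3 (÷6) = (0, 0, 0, 1)
  row 0: subtract 2×row3 = (1, 0, 0, 0)
  row 1: subtract 6×row3 = (0, 1, 0, 0)
  row 2: subtract 7×row3 = (0, 0, 1, 0)

pivot columns: 0, 1, 2, 3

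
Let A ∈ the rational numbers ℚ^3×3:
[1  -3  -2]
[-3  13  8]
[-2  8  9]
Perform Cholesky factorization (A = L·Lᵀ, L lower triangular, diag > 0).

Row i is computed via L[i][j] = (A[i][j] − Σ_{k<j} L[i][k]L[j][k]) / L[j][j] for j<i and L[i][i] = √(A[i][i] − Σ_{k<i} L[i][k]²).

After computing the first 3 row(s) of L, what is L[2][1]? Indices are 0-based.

L[2][1] = 1

Step 1: L[0][0] = √(1) = 1.
  L[1][0] = (-3) / L[0][0] = -3.
Step 2: L[1][1] = √(4) = 2.
  L[2][0] = (-2) / L[0][0] = -2.
  L[2][1] = (2) / L[1][1] = 1.
Step 3: L[2][2] = √(4) = 2.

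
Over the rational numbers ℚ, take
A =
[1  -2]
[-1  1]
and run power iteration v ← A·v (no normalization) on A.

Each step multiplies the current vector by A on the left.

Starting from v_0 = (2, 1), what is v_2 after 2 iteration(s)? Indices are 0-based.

v_0 = (2, 1).
v_1 = A·v_0 = (0, -1).
v_2 = A·v_1 = (2, -1).

v_2 = (2, -1)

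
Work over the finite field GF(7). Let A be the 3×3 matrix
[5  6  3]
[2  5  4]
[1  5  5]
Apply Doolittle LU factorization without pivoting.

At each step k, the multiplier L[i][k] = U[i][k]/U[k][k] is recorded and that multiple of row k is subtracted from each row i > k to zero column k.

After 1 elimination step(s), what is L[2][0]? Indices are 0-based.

[col 0] pivot 5
  R1 -= 6*R0 → (0, 4, 0)  (L[1][0] := 6)
  R2 -= 3*R0 → (0, 1, 3)  (L[2][0] := 3)

L[2][0] = 3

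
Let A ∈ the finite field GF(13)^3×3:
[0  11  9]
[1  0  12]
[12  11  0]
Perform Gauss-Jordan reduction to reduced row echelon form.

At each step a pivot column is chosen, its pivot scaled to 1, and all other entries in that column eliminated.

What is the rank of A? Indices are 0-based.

pivot(0,0): swap R0↔R1
pivot(0,0)=1: scale R0 → (1, 0, 12)
  clear (2,0): R2 −= (12)R0 → (0, 11, 12)
pivot(1,1)=11: scale R1 → (0, 1, 2)
  clear (2,1): R2 −= (11)R1 → (0, 0, 3)
pivot(2,2)=3: scale R2 → (0, 0, 1)
  clear (0,2): R0 −= (12)R2 → (1, 0, 0)
  clear (1,2): R1 −= (2)R2 → (0, 1, 0)

rank = 3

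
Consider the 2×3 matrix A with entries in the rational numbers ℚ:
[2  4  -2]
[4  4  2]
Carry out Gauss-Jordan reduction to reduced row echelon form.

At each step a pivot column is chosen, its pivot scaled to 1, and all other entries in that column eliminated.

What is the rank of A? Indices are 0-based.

pivot(0,0)=2: scale R0 → (1, 2, -1)
  clear (1,0): R1 −= (4)R0 → (0, -4, 6)
pivot(1,1)=-4: scale R1 → (0, 1, -3/2)
  clear (0,1): R0 −= (2)R1 → (1, 0, 2)

rank = 2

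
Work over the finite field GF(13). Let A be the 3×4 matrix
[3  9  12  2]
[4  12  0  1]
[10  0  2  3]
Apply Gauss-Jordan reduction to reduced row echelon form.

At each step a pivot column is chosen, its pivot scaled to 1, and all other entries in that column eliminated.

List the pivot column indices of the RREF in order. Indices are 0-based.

step 1: normalize row 0 (÷3) = (1, 3, 4, 5)
  row 1: subtract 4×row0 = (0, 0, 10, 7)
  row 2: subtract 10×row0 = (0, 9, 1, 5)
step 2: exchange rows 1,2
step 2: normalize row 1 (÷9) = (0, 1, 3, 2)
  row 0: subtract 3×row1 = (1, 0, 8, 12)
step 3: normalize row 2 (÷10) = (0, 0, 1, 2)
  row 0: subtract 8×row2 = (1, 0, 0, 9)
  row 1: subtract 3×row2 = (0, 1, 0, 9)

pivot columns: 0, 1, 2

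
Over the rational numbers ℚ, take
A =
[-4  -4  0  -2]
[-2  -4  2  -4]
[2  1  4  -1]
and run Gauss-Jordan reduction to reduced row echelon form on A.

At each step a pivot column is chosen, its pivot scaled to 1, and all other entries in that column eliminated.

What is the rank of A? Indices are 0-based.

pivot(0,0)=-4: scale R0 → (1, 1, 0, 1/2)
  clear (1,0): R1 −= (-2)R0 → (0, -2, 2, -3)
  clear (2,0): R2 −= (2)R0 → (0, -1, 4, -2)
pivot(1,1)=-2: scale R1 → (0, 1, -1, 3/2)
  clear (0,1): R0 −= (1)R1 → (1, 0, 1, -1)
  clear (2,1): R2 −= (-1)R1 → (0, 0, 3, -1/2)
pivot(2,2)=3: scale R2 → (0, 0, 1, -1/6)
  clear (0,2): R0 −= (1)R2 → (1, 0, 0, -5/6)
  clear (1,2): R1 −= (-1)R2 → (0, 1, 0, 4/3)

rank = 3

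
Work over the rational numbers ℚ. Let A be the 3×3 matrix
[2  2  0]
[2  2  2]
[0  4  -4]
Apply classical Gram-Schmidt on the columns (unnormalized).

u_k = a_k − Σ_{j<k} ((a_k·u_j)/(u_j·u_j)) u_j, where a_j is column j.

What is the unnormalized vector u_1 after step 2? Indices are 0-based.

Step 1: u_0 = a_0 = (2, 2, 0).
Step 2: u_1 = a_1 − (1)·u_0 = (0, 0, 4).

u_1 = (0, 0, 4)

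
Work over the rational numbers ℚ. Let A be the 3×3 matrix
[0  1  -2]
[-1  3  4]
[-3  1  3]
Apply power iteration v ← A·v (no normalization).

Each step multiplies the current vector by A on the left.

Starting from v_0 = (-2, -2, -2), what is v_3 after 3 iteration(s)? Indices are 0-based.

v_3 = (2, -226, -94)

v_0 = (-2, -2, -2).
v_1 = A·v_0 = (2, -12, -2).
v_2 = A·v_1 = (-8, -46, -24).
v_3 = A·v_2 = (2, -226, -94).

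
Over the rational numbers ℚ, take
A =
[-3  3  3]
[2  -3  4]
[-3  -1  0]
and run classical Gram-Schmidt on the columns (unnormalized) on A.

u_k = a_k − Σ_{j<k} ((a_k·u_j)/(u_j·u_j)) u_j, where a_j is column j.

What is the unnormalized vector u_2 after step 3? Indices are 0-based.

Step 1: u_0 = a_0 = (-3, 2, -3).
Step 2: u_1 = a_1 − (-6/11)·u_0 = (15/11, -21/11, -29/11).
Step 3: u_2 = a_2 − (-1/22)·u_0 − (-39/137)·u_1 = (891/274, 486/137, -243/274).

u_2 = (891/274, 486/137, -243/274)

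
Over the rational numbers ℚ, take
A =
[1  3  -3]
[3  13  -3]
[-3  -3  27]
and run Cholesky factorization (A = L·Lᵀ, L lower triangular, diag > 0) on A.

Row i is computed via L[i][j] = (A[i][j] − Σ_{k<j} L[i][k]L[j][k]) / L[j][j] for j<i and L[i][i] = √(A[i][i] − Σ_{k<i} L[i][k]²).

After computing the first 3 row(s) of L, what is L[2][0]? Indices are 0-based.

L[2][0] = -3

Step 1: L[0][0] = √(1) = 1.
  L[1][0] = (3) / L[0][0] = 3.
Step 2: L[1][1] = √(4) = 2.
  L[2][0] = (-3) / L[0][0] = -3.
  L[2][1] = (6) / L[1][1] = 3.
Step 3: L[2][2] = √(9) = 3.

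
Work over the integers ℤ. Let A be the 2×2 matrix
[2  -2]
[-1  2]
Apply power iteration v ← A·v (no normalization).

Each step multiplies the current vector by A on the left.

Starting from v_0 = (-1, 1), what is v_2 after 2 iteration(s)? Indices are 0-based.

v_0 = (-1, 1).
v_1 = A·v_0 = (-4, 3).
v_2 = A·v_1 = (-14, 10).

v_2 = (-14, 10)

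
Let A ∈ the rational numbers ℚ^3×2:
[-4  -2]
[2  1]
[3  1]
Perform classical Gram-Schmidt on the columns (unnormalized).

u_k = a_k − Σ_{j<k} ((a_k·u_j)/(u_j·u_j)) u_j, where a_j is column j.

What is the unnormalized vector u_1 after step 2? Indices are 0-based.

u_1 = (-6/29, 3/29, -10/29)

Step 1: u_0 = a_0 = (-4, 2, 3).
Step 2: u_1 = a_1 − (13/29)·u_0 = (-6/29, 3/29, -10/29).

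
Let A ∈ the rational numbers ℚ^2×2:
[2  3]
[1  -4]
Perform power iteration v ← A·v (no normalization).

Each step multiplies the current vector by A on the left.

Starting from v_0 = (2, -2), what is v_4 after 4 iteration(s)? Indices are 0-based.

v_4 = (434, -850)

v_0 = (2, -2).
v_1 = A·v_0 = (-2, 10).
v_2 = A·v_1 = (26, -42).
v_3 = A·v_2 = (-74, 194).
v_4 = A·v_3 = (434, -850).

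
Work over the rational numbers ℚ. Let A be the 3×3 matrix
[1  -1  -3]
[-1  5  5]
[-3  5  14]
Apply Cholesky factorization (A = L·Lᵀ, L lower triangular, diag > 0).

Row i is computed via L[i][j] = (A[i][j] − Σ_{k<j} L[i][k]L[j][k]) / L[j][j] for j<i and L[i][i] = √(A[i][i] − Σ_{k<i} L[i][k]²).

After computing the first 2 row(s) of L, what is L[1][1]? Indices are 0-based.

Step 1: L[0][0] = √(1) = 1.
  L[1][0] = (-1) / L[0][0] = -1.
Step 2: L[1][1] = √(4) = 2.

L[1][1] = 2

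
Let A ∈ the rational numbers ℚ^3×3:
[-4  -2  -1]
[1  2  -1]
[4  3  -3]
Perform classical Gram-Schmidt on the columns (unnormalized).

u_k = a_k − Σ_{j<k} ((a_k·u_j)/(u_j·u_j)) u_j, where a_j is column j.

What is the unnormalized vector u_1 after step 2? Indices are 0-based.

Step 1: u_0 = a_0 = (-4, 1, 4).
Step 2: u_1 = a_1 − (2/3)·u_0 = (2/3, 4/3, 1/3).

u_1 = (2/3, 4/3, 1/3)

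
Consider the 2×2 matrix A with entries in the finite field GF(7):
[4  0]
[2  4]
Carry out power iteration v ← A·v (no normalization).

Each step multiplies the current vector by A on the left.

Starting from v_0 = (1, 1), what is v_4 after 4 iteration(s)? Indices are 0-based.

v_0 = (1, 1).
v_1 = A·v_0 = (4, 6).
v_2 = A·v_1 = (2, 4).
v_3 = A·v_2 = (1, 6).
v_4 = A·v_3 = (4, 5).

v_4 = (4, 5)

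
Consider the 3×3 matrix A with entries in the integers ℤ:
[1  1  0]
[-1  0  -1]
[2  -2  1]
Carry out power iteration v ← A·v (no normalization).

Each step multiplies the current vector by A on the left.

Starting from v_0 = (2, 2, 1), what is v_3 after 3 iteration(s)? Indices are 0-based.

v_3 = (-4, -16, 27)

v_0 = (2, 2, 1).
v_1 = A·v_0 = (4, -3, 1).
v_2 = A·v_1 = (1, -5, 15).
v_3 = A·v_2 = (-4, -16, 27).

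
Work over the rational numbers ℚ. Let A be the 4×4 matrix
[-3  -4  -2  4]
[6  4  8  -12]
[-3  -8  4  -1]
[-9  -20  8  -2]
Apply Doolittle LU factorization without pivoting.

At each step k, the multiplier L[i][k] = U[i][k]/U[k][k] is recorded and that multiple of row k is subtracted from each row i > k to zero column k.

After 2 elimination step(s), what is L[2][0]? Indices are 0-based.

L[2][0] = 1

[col 0] pivot -3
  R1 -= -2*R0 → (0, -4, 4, -4)  (L[1][0] := -2)
  R2 -= 1*R0 → (0, -4, 6, -5)  (L[2][0] := 1)
  R3 -= 3*R0 → (0, -8, 14, -14)  (L[3][0] := 3)
[col 1] pivot -4
  R2 -= 1*R1 → (0, 0, 2, -1)  (L[2][1] := 1)
  R3 -= 2*R1 → (0, 0, 6, -6)  (L[3][1] := 2)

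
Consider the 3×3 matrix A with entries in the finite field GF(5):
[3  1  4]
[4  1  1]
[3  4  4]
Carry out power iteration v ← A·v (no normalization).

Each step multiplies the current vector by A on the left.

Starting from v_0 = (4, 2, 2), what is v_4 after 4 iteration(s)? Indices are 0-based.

v_4 = (2, 4, 0)

v_0 = (4, 2, 2).
v_1 = A·v_0 = (2, 0, 3).
v_2 = A·v_1 = (3, 1, 3).
v_3 = A·v_2 = (2, 1, 0).
v_4 = A·v_3 = (2, 4, 0).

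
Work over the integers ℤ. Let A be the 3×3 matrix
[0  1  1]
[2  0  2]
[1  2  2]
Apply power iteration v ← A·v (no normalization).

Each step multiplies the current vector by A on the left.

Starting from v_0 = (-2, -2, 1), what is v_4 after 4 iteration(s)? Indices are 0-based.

v_4 = (-90, -150, -203)

v_0 = (-2, -2, 1).
v_1 = A·v_0 = (-1, -2, -4).
v_2 = A·v_1 = (-6, -10, -13).
v_3 = A·v_2 = (-23, -38, -52).
v_4 = A·v_3 = (-90, -150, -203).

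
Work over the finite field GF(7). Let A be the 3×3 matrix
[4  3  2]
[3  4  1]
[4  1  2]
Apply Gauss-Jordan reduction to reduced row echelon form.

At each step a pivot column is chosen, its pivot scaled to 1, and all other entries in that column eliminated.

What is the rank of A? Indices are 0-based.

rank = 3

[1] R0 /= 4  ⇒  (1, 6, 4)
     R1 -= 3·R0  ⇒  (0, 0, 3)
     R2 -= 4·R0  ⇒  (0, 5, 0)
[2] R1 <-> R2
[2] R1 /= 5  ⇒  (0, 1, 0)
     R0 -= 6·R1  ⇒  (1, 0, 4)
[3] R2 /= 3  ⇒  (0, 0, 1)
     R0 -= 4·R2  ⇒  (1, 0, 0)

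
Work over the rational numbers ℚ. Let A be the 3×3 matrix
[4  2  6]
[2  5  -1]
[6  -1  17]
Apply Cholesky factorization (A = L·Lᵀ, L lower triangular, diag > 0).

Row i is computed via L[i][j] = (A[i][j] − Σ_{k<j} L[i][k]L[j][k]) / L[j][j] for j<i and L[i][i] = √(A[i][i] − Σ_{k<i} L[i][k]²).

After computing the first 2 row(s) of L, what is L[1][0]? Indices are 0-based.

Step 1: L[0][0] = √(4) = 2.
  L[1][0] = (2) / L[0][0] = 1.
Step 2: L[1][1] = √(4) = 2.

L[1][0] = 1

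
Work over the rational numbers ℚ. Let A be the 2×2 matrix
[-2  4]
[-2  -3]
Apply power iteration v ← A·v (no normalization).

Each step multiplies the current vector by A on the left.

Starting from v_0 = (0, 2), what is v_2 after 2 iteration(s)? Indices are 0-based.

v_2 = (-40, 2)

v_0 = (0, 2).
v_1 = A·v_0 = (8, -6).
v_2 = A·v_1 = (-40, 2).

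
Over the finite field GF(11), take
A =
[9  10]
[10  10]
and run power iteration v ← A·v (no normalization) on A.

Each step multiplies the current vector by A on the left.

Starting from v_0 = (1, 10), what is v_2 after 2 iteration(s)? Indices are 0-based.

v_0 = (1, 10).
v_1 = A·v_0 = (10, 0).
v_2 = A·v_1 = (2, 1).

v_2 = (2, 1)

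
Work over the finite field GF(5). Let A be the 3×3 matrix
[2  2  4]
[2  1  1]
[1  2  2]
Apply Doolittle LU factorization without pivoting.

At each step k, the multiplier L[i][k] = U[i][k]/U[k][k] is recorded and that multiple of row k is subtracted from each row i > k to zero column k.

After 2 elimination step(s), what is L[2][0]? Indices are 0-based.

k=0: U[0][0]=2
  eliminate (1,0): mult=1, new row 1: (0, 4, 2); set L[1][0]=1
  eliminate (2,0): mult=3, new row 2: (0, 1, 0); set L[2][0]=3
k=1: U[1][1]=4
  eliminate (2,1): mult=4, new row 2: (0, 0, 2); set L[2][1]=4

L[2][0] = 3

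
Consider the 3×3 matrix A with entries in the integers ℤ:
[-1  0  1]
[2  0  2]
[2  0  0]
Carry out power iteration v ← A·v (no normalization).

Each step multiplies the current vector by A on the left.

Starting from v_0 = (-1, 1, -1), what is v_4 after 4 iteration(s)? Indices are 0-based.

v_0 = (-1, 1, -1).
v_1 = A·v_0 = (0, -4, -2).
v_2 = A·v_1 = (-2, -4, 0).
v_3 = A·v_2 = (2, -4, -4).
v_4 = A·v_3 = (-6, -4, 4).

v_4 = (-6, -4, 4)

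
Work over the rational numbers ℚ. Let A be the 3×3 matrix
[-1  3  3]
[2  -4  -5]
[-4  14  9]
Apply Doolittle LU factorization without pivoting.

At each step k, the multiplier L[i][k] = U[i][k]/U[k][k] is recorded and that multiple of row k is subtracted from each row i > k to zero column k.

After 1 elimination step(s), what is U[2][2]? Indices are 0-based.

[col 0] pivot -1
  R1 -= -2*R0 → (0, 2, 1)  (L[1][0] := -2)
  R2 -= 4*R0 → (0, 2, -3)  (L[2][0] := 4)

U[2][2] = -3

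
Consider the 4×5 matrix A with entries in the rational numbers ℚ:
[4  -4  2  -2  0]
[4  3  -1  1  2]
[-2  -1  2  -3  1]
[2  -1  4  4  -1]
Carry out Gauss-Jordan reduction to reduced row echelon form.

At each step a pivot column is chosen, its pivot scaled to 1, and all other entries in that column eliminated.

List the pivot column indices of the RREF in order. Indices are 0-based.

pivot columns: 0, 1, 2, 3

step 1: normalize row 0 (÷4) = (1, -1, 1/2, -1/2, 0)
  row 1: subtract 4×row0 = (0, 7, -3, 3, 2)
  row 2: subtract -2×row0 = (0, -3, 3, -4, 1)
  row 3: subtract 2×row0 = (0, 1, 3, 5, -1)
step 2: normalize row 1 (÷7) = (0, 1, -3/7, 3/7, 2/7)
  row 0: subtract -1×row1 = (1, 0, 1/14, -1/14, 2/7)
  row 2: subtract -3×row1 = (0, 0, 12/7, -19/7, 13/7)
  row 3: subtract 1×row1 = (0, 0, 24/7, 32/7, -9/7)
step 3: normalize row 2 (÷12/7) = (0, 0, 1, -19/12, 13/12)
  row 0: subtract 1/14×row2 = (1, 0, 0, 1/24, 5/24)
  row 1: subtract -3/7×row2 = (0, 1, 0, -1/4, 3/4)
  row 3: subtract 24/7×row2 = (0, 0, 0, 10, -5)
step 4: normalize row 3 (÷10) = (0, 0, 0, 1, -1/2)
  row 0: subtract 1/24×row3 = (1, 0, 0, 0, 11/48)
  row 1: subtract -1/4×row3 = (0, 1, 0, 0, 5/8)
  row 2: subtract -19/12×row3 = (0, 0, 1, 0, 7/24)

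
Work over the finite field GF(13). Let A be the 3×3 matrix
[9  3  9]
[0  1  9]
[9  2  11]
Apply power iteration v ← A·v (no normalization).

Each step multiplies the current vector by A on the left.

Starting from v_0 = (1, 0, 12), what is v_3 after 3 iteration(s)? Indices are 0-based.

v_3 = (12, 3, 11)

v_0 = (1, 0, 12).
v_1 = A·v_0 = (0, 4, 11).
v_2 = A·v_1 = (7, 12, 12).
v_3 = A·v_2 = (12, 3, 11).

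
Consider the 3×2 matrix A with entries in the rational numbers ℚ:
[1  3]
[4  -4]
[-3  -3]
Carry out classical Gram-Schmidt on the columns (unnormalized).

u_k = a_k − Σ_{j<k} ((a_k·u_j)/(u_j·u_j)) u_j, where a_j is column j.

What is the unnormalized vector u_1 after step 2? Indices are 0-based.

Step 1: u_0 = a_0 = (1, 4, -3).
Step 2: u_1 = a_1 − (-2/13)·u_0 = (41/13, -44/13, -45/13).

u_1 = (41/13, -44/13, -45/13)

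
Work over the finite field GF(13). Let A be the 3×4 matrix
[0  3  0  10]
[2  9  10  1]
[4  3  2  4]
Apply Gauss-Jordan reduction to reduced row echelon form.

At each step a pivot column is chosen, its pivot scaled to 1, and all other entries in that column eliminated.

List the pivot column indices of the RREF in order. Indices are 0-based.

step 1: exchange rows 0,1
step 1: normalize row 0 (÷2) = (1, 11, 5, 7)
  row 2: subtract 4×row0 = (0, 11, 8, 2)
step 2: normalize row 1 (÷3) = (0, 1, 0, 12)
  row 0: subtract 11×row1 = (1, 0, 5, 5)
  row 2: subtract 11×row1 = (0, 0, 8, 0)
step 3: normalize row 2 (÷8) = (0, 0, 1, 0)
  row 0: subtract 5×row2 = (1, 0, 0, 5)

pivot columns: 0, 1, 2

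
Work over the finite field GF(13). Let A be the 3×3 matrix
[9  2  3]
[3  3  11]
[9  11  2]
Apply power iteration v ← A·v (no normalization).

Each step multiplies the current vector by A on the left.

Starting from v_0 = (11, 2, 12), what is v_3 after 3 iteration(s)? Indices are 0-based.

v_3 = (2, 3, 0)

v_0 = (11, 2, 12).
v_1 = A·v_0 = (9, 2, 2).
v_2 = A·v_1 = (0, 3, 3).
v_3 = A·v_2 = (2, 3, 0).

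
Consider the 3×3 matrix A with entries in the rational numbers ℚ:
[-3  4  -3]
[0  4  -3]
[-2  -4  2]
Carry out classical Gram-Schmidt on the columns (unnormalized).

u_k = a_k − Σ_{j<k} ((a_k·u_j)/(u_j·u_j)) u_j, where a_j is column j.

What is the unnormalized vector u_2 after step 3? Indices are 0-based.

u_2 = (3/19, -15/38, -9/38)

Step 1: u_0 = a_0 = (-3, 0, -2).
Step 2: u_1 = a_1 − (-4/13)·u_0 = (40/13, 4, -60/13).
Step 3: u_2 = a_2 − (5/13)·u_0 − (-99/152)·u_1 = (3/19, -15/38, -9/38).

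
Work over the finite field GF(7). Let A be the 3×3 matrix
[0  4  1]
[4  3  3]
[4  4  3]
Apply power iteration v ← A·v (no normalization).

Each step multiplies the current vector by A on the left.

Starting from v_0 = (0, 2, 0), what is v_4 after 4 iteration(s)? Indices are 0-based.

v_4 = (0, 2, 4)

v_0 = (0, 2, 0).
v_1 = A·v_0 = (1, 6, 1).
v_2 = A·v_1 = (4, 4, 3).
v_3 = A·v_2 = (5, 2, 6).
v_4 = A·v_3 = (0, 2, 4).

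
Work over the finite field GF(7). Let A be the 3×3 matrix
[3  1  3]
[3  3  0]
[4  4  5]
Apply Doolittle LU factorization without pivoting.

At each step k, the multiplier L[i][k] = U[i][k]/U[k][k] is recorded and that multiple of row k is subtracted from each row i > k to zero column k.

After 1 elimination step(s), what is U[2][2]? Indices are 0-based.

k=0: U[0][0]=3
  eliminate (1,0): mult=1, new row 1: (0, 2, 4); set L[1][0]=1
  eliminate (2,0): mult=6, new row 2: (0, 5, 1); set L[2][0]=6

U[2][2] = 1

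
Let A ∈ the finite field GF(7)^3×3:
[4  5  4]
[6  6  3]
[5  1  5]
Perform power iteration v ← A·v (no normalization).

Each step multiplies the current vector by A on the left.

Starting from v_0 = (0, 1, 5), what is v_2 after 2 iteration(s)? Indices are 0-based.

v_2 = (1, 4, 3)

v_0 = (0, 1, 5).
v_1 = A·v_0 = (4, 0, 5).
v_2 = A·v_1 = (1, 4, 3).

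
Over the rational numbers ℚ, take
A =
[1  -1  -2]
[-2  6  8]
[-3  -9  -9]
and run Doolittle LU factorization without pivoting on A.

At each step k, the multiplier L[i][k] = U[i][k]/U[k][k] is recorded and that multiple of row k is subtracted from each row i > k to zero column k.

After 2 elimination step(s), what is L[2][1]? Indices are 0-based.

L[2][1] = -3

Step 1: pivot at (0,0) is 1.
  row1 ← row1 − (-2)·row0  ⇒  L[1][0]=-2, U row1=(0, 4, 4)
  row2 ← row2 − (-3)·row0  ⇒  L[2][0]=-3, U row2=(0, -12, -15)
Step 2: pivot at (1,1) is 4.
  row2 ← row2 − (-3)·row1  ⇒  L[2][1]=-3, U row2=(0, 0, -3)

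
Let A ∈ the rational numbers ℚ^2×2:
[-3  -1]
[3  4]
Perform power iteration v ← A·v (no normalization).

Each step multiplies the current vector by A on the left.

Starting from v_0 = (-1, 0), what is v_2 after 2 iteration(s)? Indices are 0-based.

v_0 = (-1, 0).
v_1 = A·v_0 = (3, -3).
v_2 = A·v_1 = (-6, -3).

v_2 = (-6, -3)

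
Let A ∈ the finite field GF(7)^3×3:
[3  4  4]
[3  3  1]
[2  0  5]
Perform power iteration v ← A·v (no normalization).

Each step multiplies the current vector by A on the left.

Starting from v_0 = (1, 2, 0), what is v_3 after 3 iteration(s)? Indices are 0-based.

v_3 = (5, 1, 6)

v_0 = (1, 2, 0).
v_1 = A·v_0 = (4, 2, 2).
v_2 = A·v_1 = (0, 6, 4).
v_3 = A·v_2 = (5, 1, 6).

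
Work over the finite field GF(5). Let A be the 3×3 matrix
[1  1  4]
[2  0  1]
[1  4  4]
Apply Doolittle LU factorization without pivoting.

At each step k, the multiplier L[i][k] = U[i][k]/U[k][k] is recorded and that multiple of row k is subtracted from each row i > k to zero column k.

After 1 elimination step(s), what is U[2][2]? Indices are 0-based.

k=0: U[0][0]=1
  eliminate (1,0): mult=2, new row 1: (0, 3, 3); set L[1][0]=2
  eliminate (2,0): mult=1, new row 2: (0, 3, 0); set L[2][0]=1

U[2][2] = 0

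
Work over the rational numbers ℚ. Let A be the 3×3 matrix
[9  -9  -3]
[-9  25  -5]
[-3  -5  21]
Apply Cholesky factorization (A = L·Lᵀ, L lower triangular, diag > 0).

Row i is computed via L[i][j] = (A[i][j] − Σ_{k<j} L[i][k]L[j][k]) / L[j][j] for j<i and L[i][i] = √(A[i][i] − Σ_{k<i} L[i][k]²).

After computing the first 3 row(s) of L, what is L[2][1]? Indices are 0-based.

L[2][1] = -2

Step 1: L[0][0] = √(9) = 3.
  L[1][0] = (-9) / L[0][0] = -3.
Step 2: L[1][1] = √(16) = 4.
  L[2][0] = (-3) / L[0][0] = -1.
  L[2][1] = (-8) / L[1][1] = -2.
Step 3: L[2][2] = √(16) = 4.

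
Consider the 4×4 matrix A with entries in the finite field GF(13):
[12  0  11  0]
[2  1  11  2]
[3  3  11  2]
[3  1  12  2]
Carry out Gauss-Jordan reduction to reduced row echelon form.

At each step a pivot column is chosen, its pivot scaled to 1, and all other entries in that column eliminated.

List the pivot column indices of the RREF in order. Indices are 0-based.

pivot columns: 0, 1, 2, 3

pivot(0,0)=12: scale R0 → (1, 0, 2, 0)
  clear (1,0): R1 −= (2)R0 → (0, 1, 7, 2)
  clear (2,0): R2 −= (3)R0 → (0, 3, 5, 2)
  clear (3,0): R3 −= (3)R0 → (0, 1, 6, 2)
pivot(1,1)=1: scale R1 → (0, 1, 7, 2)
  clear (2,1): R2 −= (3)R1 → (0, 0, 10, 9)
  clear (3,1): R3 −= (1)R1 → (0, 0, 12, 0)
pivot(2,2)=10: scale R2 → (0, 0, 1, 10)
  clear (0,2): R0 −= (2)R2 → (1, 0, 0, 6)
  clear (1,2): R1 −= (7)R2 → (0, 1, 0, 10)
  clear (3,2): R3 −= (12)R2 → (0, 0, 0, 10)
pivot(3,3)=10: scale R3 → (0, 0, 0, 1)
  clear (0,3): R0 −= (6)R3 → (1, 0, 0, 0)
  clear (1,3): R1 −= (10)R3 → (0, 1, 0, 0)
  clear (2,3): R2 −= (10)R3 → (0, 0, 1, 0)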